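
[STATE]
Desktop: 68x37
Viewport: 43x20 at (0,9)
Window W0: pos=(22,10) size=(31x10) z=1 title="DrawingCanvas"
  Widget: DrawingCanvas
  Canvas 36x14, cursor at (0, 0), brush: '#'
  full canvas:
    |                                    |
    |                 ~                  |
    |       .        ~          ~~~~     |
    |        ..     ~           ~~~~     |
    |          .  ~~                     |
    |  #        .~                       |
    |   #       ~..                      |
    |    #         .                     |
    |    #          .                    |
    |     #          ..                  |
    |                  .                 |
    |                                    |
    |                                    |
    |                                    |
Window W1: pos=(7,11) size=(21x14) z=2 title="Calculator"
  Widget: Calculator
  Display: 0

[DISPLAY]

                                           
                      ┏━━━━━━━━━━━━━━━━━━━━
       ┏━━━━━━━━━━━━━━━━━━━┓ingCanvas      
       ┃ Calculator        ┃───────────────
       ┠───────────────────┨               
       ┃                  0┃            ~  
       ┃┌───┬───┬───┬───┐  ┃  .        ~   
       ┃│ 7 │ 8 │ 9 │ ÷ │  ┃   ..     ~    
       ┃├───┼───┼───┼───┤  ┃     .  ~~     
       ┃│ 4 │ 5 │ 6 │ × │  ┃      .~       
       ┃├───┼───┼───┼───┤  ┃━━━━━━━━━━━━━━━
       ┃│ 1 │ 2 │ 3 │ - │  ┃               
       ┃├───┼───┼───┼───┤  ┃               
       ┃│ 0 │ . │ = │ + │  ┃               
       ┃└───┴───┴───┴───┘  ┃               
       ┗━━━━━━━━━━━━━━━━━━━┛               
                                           
                                           
                                           
                                           


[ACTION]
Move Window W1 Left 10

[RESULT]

                                           
                      ┏━━━━━━━━━━━━━━━━━━━━
┏━━━━━━━━━━━━━━━━━━━┓ ┃ DrawingCanvas      
┃ Calculator        ┃ ┠────────────────────
┠───────────────────┨ ┃+                   
┃                  0┃ ┃                 ~  
┃┌───┬───┬───┬───┐  ┃ ┃       .        ~   
┃│ 7 │ 8 │ 9 │ ÷ │  ┃ ┃        ..     ~    
┃├───┼───┼───┼───┤  ┃ ┃          .  ~~     
┃│ 4 │ 5 │ 6 │ × │  ┃ ┃  #        .~       
┃├───┼───┼───┼───┤  ┃ ┗━━━━━━━━━━━━━━━━━━━━
┃│ 1 │ 2 │ 3 │ - │  ┃                      
┃├───┼───┼───┼───┤  ┃                      
┃│ 0 │ . │ = │ + │  ┃                      
┃└───┴───┴───┴───┘  ┃                      
┗━━━━━━━━━━━━━━━━━━━┛                      
                                           
                                           
                                           
                                           


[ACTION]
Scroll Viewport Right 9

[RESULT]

                                           
             ┏━━━━━━━━━━━━━━━━━━━━━━━━━━━━━
━━━━━━━━━━━┓ ┃ DrawingCanvas               
tor        ┃ ┠─────────────────────────────
───────────┨ ┃+                            
          0┃ ┃                 ~           
┬───┬───┐  ┃ ┃       .        ~          ~~
│ 9 │ ÷ │  ┃ ┃        ..     ~           ~~
┼───┼───┤  ┃ ┃          .  ~~              
│ 6 │ × │  ┃ ┃  #        .~                
┼───┼───┤  ┃ ┗━━━━━━━━━━━━━━━━━━━━━━━━━━━━━
│ 3 │ - │  ┃                               
┼───┼───┤  ┃                               
│ = │ + │  ┃                               
┴───┴───┘  ┃                               
━━━━━━━━━━━┛                               
                                           
                                           
                                           
                                           


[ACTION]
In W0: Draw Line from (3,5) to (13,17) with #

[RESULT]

                                           
             ┏━━━━━━━━━━━━━━━━━━━━━━━━━━━━━
━━━━━━━━━━━┓ ┃ DrawingCanvas               
tor        ┃ ┠─────────────────────────────
───────────┨ ┃+                            
          0┃ ┃                 ~           
┬───┬───┐  ┃ ┃       .        ~          ~~
│ 9 │ ÷ │  ┃ ┃     #  ..     ~           ~~
┼───┼───┤  ┃ ┃      #   .  ~~              
│ 6 │ × │  ┃ ┃  #    ##  .~                
┼───┼───┤  ┃ ┗━━━━━━━━━━━━━━━━━━━━━━━━━━━━━
│ 3 │ - │  ┃                               
┼───┼───┤  ┃                               
│ = │ + │  ┃                               
┴───┴───┘  ┃                               
━━━━━━━━━━━┛                               
                                           
                                           
                                           
                                           


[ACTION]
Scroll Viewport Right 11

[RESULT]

                                           
  ┏━━━━━━━━━━━━━━━━━━━━━━━━━━━━━┓          
┓ ┃ DrawingCanvas               ┃          
┃ ┠─────────────────────────────┨          
┨ ┃+                            ┃          
┃ ┃                 ~           ┃          
┃ ┃       .        ~          ~~┃          
┃ ┃     #  ..     ~           ~~┃          
┃ ┃      #   .  ~~              ┃          
┃ ┃  #    ##  .~                ┃          
┃ ┗━━━━━━━━━━━━━━━━━━━━━━━━━━━━━┛          
┃                                          
┃                                          
┃                                          
┃                                          
┛                                          
                                           
                                           
                                           
                                           


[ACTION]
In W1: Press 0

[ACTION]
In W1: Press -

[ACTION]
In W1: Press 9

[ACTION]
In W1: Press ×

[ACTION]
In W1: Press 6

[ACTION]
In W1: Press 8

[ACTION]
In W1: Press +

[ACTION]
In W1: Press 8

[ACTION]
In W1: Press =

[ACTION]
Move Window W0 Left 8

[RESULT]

                                           
━━━━━━━━━━━━━━━━━━━━━━━━┓                  
┓ngCanvas               ┃                  
┃───────────────────────┨                  
┨                       ┃                  
┃           ~           ┃                  
┃ .        ~          ~~┃                  
┃  ..     ~           ~~┃                  
┃#   .  ~~              ┃                  
┃ ##  .~                ┃                  
┃━━━━━━━━━━━━━━━━━━━━━━━┛                  
┃                                          
┃                                          
┃                                          
┃                                          
┛                                          
                                           
                                           
                                           
                                           


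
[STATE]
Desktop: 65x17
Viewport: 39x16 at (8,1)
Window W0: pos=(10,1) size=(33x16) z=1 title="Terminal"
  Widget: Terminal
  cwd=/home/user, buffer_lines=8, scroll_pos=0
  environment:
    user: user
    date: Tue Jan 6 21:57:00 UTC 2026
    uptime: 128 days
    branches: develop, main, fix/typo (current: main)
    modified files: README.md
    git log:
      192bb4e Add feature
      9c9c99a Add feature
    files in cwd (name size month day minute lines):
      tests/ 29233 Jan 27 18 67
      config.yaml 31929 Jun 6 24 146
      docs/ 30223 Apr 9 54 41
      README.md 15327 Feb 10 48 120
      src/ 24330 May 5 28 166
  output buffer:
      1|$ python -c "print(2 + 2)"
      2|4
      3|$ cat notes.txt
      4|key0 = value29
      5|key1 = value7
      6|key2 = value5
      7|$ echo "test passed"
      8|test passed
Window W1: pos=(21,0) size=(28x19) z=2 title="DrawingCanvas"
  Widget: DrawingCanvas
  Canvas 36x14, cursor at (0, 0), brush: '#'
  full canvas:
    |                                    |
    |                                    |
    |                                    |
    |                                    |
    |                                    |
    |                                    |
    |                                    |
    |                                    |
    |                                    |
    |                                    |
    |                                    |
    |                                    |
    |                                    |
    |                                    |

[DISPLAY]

  ┏━━━━━━━━━━┃ DrawingCanvas           
  ┃ Terminal ┠─────────────────────────
  ┠──────────┃+                        
  ┃$ python -┃                         
  ┃4         ┃                         
  ┃$ cat note┃                         
  ┃key0 = val┃                         
  ┃key1 = val┃                         
  ┃key2 = val┃                         
  ┃$ echo "te┃                         
  ┃test passe┃                         
  ┃$ █       ┃                         
  ┃          ┃                         
  ┃          ┃                         
  ┃          ┃                         
  ┗━━━━━━━━━━┃                         


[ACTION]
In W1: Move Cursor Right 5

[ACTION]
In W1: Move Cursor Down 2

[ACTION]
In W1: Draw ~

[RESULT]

  ┏━━━━━━━━━━┃ DrawingCanvas           
  ┃ Terminal ┠─────────────────────────
  ┠──────────┃                         
  ┃$ python -┃                         
  ┃4         ┃     ~                   
  ┃$ cat note┃                         
  ┃key0 = val┃                         
  ┃key1 = val┃                         
  ┃key2 = val┃                         
  ┃$ echo "te┃                         
  ┃test passe┃                         
  ┃$ █       ┃                         
  ┃          ┃                         
  ┃          ┃                         
  ┃          ┃                         
  ┗━━━━━━━━━━┃                         


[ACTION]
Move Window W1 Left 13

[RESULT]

┃ DrawingCanvas            ┃━━━━━━┓    
┠──────────────────────────┨      ┃    
┃                          ┃──────┨    
┃                          ┃"     ┃    
┃     ~                    ┃      ┃    
┃                          ┃      ┃    
┃                          ┃      ┃    
┃                          ┃      ┃    
┃                          ┃      ┃    
┃                          ┃      ┃    
┃                          ┃      ┃    
┃                          ┃      ┃    
┃                          ┃      ┃    
┃                          ┃      ┃    
┃                          ┃      ┃    
┃                          ┃━━━━━━┛    


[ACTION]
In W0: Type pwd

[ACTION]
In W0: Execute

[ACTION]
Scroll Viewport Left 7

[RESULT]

       ┃ DrawingCanvas            ┃━━━━
       ┠──────────────────────────┨    
       ┃                          ┃────
       ┃                          ┃"   
       ┃     ~                    ┃    
       ┃                          ┃    
       ┃                          ┃    
       ┃                          ┃    
       ┃                          ┃    
       ┃                          ┃    
       ┃                          ┃    
       ┃                          ┃    
       ┃                          ┃    
       ┃                          ┃    
       ┃                          ┃    
       ┃                          ┃━━━━


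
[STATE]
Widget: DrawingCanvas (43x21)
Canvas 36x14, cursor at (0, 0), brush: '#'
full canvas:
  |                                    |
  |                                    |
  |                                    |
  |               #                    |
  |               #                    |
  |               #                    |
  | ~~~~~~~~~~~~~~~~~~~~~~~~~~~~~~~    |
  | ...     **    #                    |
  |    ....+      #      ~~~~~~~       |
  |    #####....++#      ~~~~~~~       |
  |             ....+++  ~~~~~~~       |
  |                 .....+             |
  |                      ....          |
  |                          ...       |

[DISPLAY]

+                                          
                                           
                                           
               #                           
               #                           
               #                           
 ~~~~~~~~~~~~~~~~~~~~~~~~~~~~~~~           
 ...     **    #                           
    ....+      #      ~~~~~~~              
    #####....++#      ~~~~~~~              
             ....+++  ~~~~~~~              
                 .....+                    
                      ....                 
                          ...              
                                           
                                           
                                           
                                           
                                           
                                           
                                           


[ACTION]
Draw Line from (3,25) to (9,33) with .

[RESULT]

+                                          
                                           
                                           
               #         .                 
               #          ..               
               #            .              
 ~~~~~~~~~~~~~~~~~~~~~~~~~~~~.~~           
 ...     **    #              ..           
    ....+      #      ~~~~~~~   .          
    #####....++#      ~~~~~~~    .         
             ....+++  ~~~~~~~              
                 .....+                    
                      ....                 
                          ...              
                                           
                                           
                                           
                                           
                                           
                                           
                                           


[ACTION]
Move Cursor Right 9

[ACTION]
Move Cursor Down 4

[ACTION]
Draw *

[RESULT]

                                           
                                           
                                           
               #         .                 
         *     #          ..               
               #            .              
 ~~~~~~~~~~~~~~~~~~~~~~~~~~~~.~~           
 ...     **    #              ..           
    ....+      #      ~~~~~~~   .          
    #####....++#      ~~~~~~~    .         
             ....+++  ~~~~~~~              
                 .....+                    
                      ....                 
                          ...              
                                           
                                           
                                           
                                           
                                           
                                           
                                           


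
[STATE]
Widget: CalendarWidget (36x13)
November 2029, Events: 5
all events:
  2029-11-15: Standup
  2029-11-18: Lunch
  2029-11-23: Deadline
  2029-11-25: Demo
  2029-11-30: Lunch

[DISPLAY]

           November 2029            
Mo Tu We Th Fr Sa Su                
          1  2  3  4                
 5  6  7  8  9 10 11                
12 13 14 15* 16 17 18*              
19 20 21 22 23* 24 25*              
26 27 28 29 30*                     
                                    
                                    
                                    
                                    
                                    
                                    


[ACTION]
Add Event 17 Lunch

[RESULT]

           November 2029            
Mo Tu We Th Fr Sa Su                
          1  2  3  4                
 5  6  7  8  9 10 11                
12 13 14 15* 16 17* 18*             
19 20 21 22 23* 24 25*              
26 27 28 29 30*                     
                                    
                                    
                                    
                                    
                                    
                                    


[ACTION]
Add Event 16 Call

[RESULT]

           November 2029            
Mo Tu We Th Fr Sa Su                
          1  2  3  4                
 5  6  7  8  9 10 11                
12 13 14 15* 16* 17* 18*            
19 20 21 22 23* 24 25*              
26 27 28 29 30*                     
                                    
                                    
                                    
                                    
                                    
                                    


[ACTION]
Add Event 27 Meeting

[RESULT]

           November 2029            
Mo Tu We Th Fr Sa Su                
          1  2  3  4                
 5  6  7  8  9 10 11                
12 13 14 15* 16* 17* 18*            
19 20 21 22 23* 24 25*              
26 27* 28 29 30*                    
                                    
                                    
                                    
                                    
                                    
                                    


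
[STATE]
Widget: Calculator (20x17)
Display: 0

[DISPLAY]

                   0
┌───┬───┬───┬───┐   
│ 7 │ 8 │ 9 │ ÷ │   
├───┼───┼───┼───┤   
│ 4 │ 5 │ 6 │ × │   
├───┼───┼───┼───┤   
│ 1 │ 2 │ 3 │ - │   
├───┼───┼───┼───┤   
│ 0 │ . │ = │ + │   
├───┼───┼───┼───┤   
│ C │ MC│ MR│ M+│   
└───┴───┴───┴───┘   
                    
                    
                    
                    
                    


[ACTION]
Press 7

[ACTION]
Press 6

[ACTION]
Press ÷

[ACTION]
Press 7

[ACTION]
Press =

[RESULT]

         10.85714286
┌───┬───┬───┬───┐   
│ 7 │ 8 │ 9 │ ÷ │   
├───┼───┼───┼───┤   
│ 4 │ 5 │ 6 │ × │   
├───┼───┼───┼───┤   
│ 1 │ 2 │ 3 │ - │   
├───┼───┼───┼───┤   
│ 0 │ . │ = │ + │   
├───┼───┼───┼───┤   
│ C │ MC│ MR│ M+│   
└───┴───┴───┴───┘   
                    
                    
                    
                    
                    


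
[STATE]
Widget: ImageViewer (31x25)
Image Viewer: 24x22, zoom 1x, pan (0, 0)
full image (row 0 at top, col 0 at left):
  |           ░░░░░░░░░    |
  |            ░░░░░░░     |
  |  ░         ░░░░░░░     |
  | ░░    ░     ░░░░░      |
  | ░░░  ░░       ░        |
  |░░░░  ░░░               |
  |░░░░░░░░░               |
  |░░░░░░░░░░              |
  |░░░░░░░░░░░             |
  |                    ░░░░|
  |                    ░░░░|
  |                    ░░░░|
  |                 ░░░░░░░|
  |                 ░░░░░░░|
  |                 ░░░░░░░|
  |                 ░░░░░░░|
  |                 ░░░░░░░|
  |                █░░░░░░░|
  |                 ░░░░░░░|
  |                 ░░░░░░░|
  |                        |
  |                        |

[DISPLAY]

           ░░░░░░░░░           
            ░░░░░░░            
  ░         ░░░░░░░            
 ░░    ░     ░░░░░             
 ░░░  ░░       ░               
░░░░  ░░░                      
░░░░░░░░░                      
░░░░░░░░░░                     
░░░░░░░░░░░                    
                    ░░░░       
                    ░░░░       
                    ░░░░       
                 ░░░░░░░       
                 ░░░░░░░       
                 ░░░░░░░       
                 ░░░░░░░       
                 ░░░░░░░       
                █░░░░░░░       
                 ░░░░░░░       
                 ░░░░░░░       
                               
                               
                               
                               
                               


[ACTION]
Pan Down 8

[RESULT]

░░░░░░░░░░░                    
                    ░░░░       
                    ░░░░       
                    ░░░░       
                 ░░░░░░░       
                 ░░░░░░░       
                 ░░░░░░░       
                 ░░░░░░░       
                 ░░░░░░░       
                █░░░░░░░       
                 ░░░░░░░       
                 ░░░░░░░       
                               
                               
                               
                               
                               
                               
                               
                               
                               
                               
                               
                               
                               


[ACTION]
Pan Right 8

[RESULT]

░░░                            
            ░░░░               
            ░░░░               
            ░░░░               
         ░░░░░░░               
         ░░░░░░░               
         ░░░░░░░               
         ░░░░░░░               
         ░░░░░░░               
        █░░░░░░░               
         ░░░░░░░               
         ░░░░░░░               
                               
                               
                               
                               
                               
                               
                               
                               
                               
                               
                               
                               
                               


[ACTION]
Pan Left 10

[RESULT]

░░░░░░░░░░░                    
                    ░░░░       
                    ░░░░       
                    ░░░░       
                 ░░░░░░░       
                 ░░░░░░░       
                 ░░░░░░░       
                 ░░░░░░░       
                 ░░░░░░░       
                █░░░░░░░       
                 ░░░░░░░       
                 ░░░░░░░       
                               
                               
                               
                               
                               
                               
                               
                               
                               
                               
                               
                               
                               


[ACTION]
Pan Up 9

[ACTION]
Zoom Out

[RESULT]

           ░░░░░░░░░           
            ░░░░░░░            
  ░         ░░░░░░░            
 ░░    ░     ░░░░░             
 ░░░  ░░       ░               
░░░░  ░░░                      
░░░░░░░░░                      
░░░░░░░░░░                     
░░░░░░░░░░░                    
                    ░░░░       
                    ░░░░       
                    ░░░░       
                 ░░░░░░░       
                 ░░░░░░░       
                 ░░░░░░░       
                 ░░░░░░░       
                 ░░░░░░░       
                █░░░░░░░       
                 ░░░░░░░       
                 ░░░░░░░       
                               
                               
                               
                               
                               


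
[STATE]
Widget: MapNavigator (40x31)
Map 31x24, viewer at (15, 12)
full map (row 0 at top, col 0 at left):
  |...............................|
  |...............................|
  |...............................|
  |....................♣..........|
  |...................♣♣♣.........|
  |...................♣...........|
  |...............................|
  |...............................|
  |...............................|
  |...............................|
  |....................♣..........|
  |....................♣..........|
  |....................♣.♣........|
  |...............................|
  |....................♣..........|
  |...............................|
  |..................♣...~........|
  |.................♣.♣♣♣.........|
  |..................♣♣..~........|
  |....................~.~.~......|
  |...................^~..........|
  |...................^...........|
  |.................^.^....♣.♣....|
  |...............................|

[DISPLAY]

                                        
                                        
                                        
     ...............................    
     ...............................    
     ...............................    
     ....................♣..........    
     ...................♣♣♣.........    
     ...................♣...........    
     ...............................    
     ...............................    
     ...............................    
     ...............................    
     ....................♣..........    
     ....................♣..........    
     ...............@....♣.♣........    
     ...............................    
     ....................♣..........    
     ...............................    
     ..................♣...~........    
     .................♣.♣♣♣.........    
     ..................♣♣..~........    
     ....................~.~.~......    
     ...................^~..........    
     ...................^...........    
     .................^.^....♣.♣....    
     ...............................    
                                        
                                        
                                        
                                        


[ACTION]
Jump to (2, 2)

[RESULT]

                                        
                                        
                                        
                                        
                                        
                                        
                                        
                                        
                                        
                                        
                                        
                                        
                                        
                  ......................
                  ......................
                  ..@...................
                  ....................♣.
                  ...................♣♣♣
                  ...................♣..
                  ......................
                  ......................
                  ......................
                  ......................
                  ....................♣.
                  ....................♣.
                  ....................♣.
                  ......................
                  ....................♣.
                  ......................
                  ..................♣...
                  .................♣.♣♣♣


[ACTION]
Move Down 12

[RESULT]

                                        
                  ......................
                  ......................
                  ......................
                  ....................♣.
                  ...................♣♣♣
                  ...................♣..
                  ......................
                  ......................
                  ......................
                  ......................
                  ....................♣.
                  ....................♣.
                  ....................♣.
                  ......................
                  ..@.................♣.
                  ......................
                  ..................♣...
                  .................♣.♣♣♣
                  ..................♣♣..
                  ....................~.
                  ...................^~.
                  ...................^..
                  .................^.^..
                  ......................
                                        
                                        
                                        
                                        
                                        
                                        


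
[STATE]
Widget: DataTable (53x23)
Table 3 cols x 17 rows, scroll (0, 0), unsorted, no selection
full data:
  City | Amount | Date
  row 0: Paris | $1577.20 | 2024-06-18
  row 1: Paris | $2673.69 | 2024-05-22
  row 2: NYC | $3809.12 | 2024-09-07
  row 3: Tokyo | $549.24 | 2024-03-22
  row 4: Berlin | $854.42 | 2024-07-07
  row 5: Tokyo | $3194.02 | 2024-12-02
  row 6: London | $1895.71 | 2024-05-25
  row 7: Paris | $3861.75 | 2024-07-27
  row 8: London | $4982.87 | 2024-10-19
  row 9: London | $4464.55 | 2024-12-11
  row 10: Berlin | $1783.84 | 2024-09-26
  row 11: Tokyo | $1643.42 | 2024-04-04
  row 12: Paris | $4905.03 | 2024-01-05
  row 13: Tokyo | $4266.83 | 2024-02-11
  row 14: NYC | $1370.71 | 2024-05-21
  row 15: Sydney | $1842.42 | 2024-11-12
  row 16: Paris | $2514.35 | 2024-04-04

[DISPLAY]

City  │Amount  │Date                                 
──────┼────────┼──────────                           
Paris │$1577.20│2024-06-18                           
Paris │$2673.69│2024-05-22                           
NYC   │$3809.12│2024-09-07                           
Tokyo │$549.24 │2024-03-22                           
Berlin│$854.42 │2024-07-07                           
Tokyo │$3194.02│2024-12-02                           
London│$1895.71│2024-05-25                           
Paris │$3861.75│2024-07-27                           
London│$4982.87│2024-10-19                           
London│$4464.55│2024-12-11                           
Berlin│$1783.84│2024-09-26                           
Tokyo │$1643.42│2024-04-04                           
Paris │$4905.03│2024-01-05                           
Tokyo │$4266.83│2024-02-11                           
NYC   │$1370.71│2024-05-21                           
Sydney│$1842.42│2024-11-12                           
Paris │$2514.35│2024-04-04                           
                                                     
                                                     
                                                     
                                                     


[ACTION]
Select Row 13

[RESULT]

City  │Amount  │Date                                 
──────┼────────┼──────────                           
Paris │$1577.20│2024-06-18                           
Paris │$2673.69│2024-05-22                           
NYC   │$3809.12│2024-09-07                           
Tokyo │$549.24 │2024-03-22                           
Berlin│$854.42 │2024-07-07                           
Tokyo │$3194.02│2024-12-02                           
London│$1895.71│2024-05-25                           
Paris │$3861.75│2024-07-27                           
London│$4982.87│2024-10-19                           
London│$4464.55│2024-12-11                           
Berlin│$1783.84│2024-09-26                           
Tokyo │$1643.42│2024-04-04                           
Paris │$4905.03│2024-01-05                           
>okyo │$4266.83│2024-02-11                           
NYC   │$1370.71│2024-05-21                           
Sydney│$1842.42│2024-11-12                           
Paris │$2514.35│2024-04-04                           
                                                     
                                                     
                                                     
                                                     


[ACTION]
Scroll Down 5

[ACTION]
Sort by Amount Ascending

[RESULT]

City  │Amount ▲│Date                                 
──────┼────────┼──────────                           
Tokyo │$549.24 │2024-03-22                           
Berlin│$854.42 │2024-07-07                           
NYC   │$1370.71│2024-05-21                           
Paris │$1577.20│2024-06-18                           
Tokyo │$1643.42│2024-04-04                           
Berlin│$1783.84│2024-09-26                           
Sydney│$1842.42│2024-11-12                           
London│$1895.71│2024-05-25                           
Paris │$2514.35│2024-04-04                           
Paris │$2673.69│2024-05-22                           
Tokyo │$3194.02│2024-12-02                           
NYC   │$3809.12│2024-09-07                           
Paris │$3861.75│2024-07-27                           
>okyo │$4266.83│2024-02-11                           
London│$4464.55│2024-12-11                           
Paris │$4905.03│2024-01-05                           
London│$4982.87│2024-10-19                           
                                                     
                                                     
                                                     
                                                     


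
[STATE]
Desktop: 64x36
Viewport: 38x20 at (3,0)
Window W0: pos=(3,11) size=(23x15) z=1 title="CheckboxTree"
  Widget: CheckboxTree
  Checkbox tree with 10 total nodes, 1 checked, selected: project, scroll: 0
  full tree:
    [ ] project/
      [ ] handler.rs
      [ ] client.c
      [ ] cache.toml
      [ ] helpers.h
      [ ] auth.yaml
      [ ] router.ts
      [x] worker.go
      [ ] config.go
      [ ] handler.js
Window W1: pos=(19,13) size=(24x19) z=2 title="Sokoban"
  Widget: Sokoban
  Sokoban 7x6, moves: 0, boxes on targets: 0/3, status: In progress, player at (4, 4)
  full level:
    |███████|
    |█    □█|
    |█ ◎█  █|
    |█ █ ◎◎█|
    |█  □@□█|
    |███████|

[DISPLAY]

                                      
                                      
                                      
                                      
                                      
                                      
                                      
                                      
                                      
                                      
                                      
┏━━━━━━━━━━━━━━━━━━━━━┓               
┃ CheckboxTree        ┃               
┠───────────────┏━━━━━━━━━━━━━━━━━━━━━
┃>[-] project/  ┃ Sokoban             
┃   [ ] handler.┠─────────────────────
┃   [ ] client.c┃███████              
┃   [ ] cache.to┃█    □█              
┃   [ ] helpers.┃█ ◎█  █              
┃   [ ] auth.yam┃█ █ ◎◎█              


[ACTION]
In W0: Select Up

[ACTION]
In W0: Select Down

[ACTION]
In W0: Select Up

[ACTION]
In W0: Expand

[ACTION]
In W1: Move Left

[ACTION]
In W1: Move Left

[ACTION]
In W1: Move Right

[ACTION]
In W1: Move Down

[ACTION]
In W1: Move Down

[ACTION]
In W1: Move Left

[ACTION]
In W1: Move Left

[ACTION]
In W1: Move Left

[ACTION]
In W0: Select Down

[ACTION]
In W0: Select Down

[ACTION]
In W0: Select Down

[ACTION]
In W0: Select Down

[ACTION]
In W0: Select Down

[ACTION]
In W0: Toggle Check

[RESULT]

                                      
                                      
                                      
                                      
                                      
                                      
                                      
                                      
                                      
                                      
                                      
┏━━━━━━━━━━━━━━━━━━━━━┓               
┃ CheckboxTree        ┃               
┠───────────────┏━━━━━━━━━━━━━━━━━━━━━
┃ [-] project/  ┃ Sokoban             
┃   [ ] handler.┠─────────────────────
┃   [ ] client.c┃███████              
┃   [ ] cache.to┃█    □█              
┃   [ ] helpers.┃█ ◎█  █              
┃>  [x] auth.yam┃█ █ ◎◎█              


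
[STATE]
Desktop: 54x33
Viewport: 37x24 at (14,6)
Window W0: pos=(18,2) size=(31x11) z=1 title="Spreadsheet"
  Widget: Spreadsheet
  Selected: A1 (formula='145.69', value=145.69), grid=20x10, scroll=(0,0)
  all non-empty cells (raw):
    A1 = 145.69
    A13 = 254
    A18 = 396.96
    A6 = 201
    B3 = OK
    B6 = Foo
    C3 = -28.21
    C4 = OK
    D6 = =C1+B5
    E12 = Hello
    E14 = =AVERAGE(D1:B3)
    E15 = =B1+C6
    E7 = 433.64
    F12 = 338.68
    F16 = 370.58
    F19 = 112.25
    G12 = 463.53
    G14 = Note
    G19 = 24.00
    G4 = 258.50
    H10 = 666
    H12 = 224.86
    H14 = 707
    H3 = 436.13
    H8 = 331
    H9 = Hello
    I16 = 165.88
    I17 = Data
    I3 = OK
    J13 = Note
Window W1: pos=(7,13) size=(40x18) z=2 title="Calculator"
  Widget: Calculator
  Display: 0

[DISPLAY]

    ┃       A       B       C     ┃  
    ┃-----------------------------┃  
    ┃  1 [145.69]       0       0 ┃  
    ┃  2        0       0       0 ┃  
    ┃  3        0OK        -28.21 ┃  
    ┃  4        0       0OK       ┃  
    ┗━━━━━━━━━━━━━━━━━━━━━━━━━━━━━┛  
━━━━━━━━━━━━━━━━━━━━━━━━━━━━━━━━┓    
lator                           ┃    
────────────────────────────────┨    
                               0┃    
──┬───┬───┐                     ┃    
8 │ 9 │ ÷ │                     ┃    
──┼───┼───┤                     ┃    
5 │ 6 │ × │                     ┃    
──┼───┼───┤                     ┃    
2 │ 3 │ - │                     ┃    
──┼───┼───┤                     ┃    
. │ = │ + │                     ┃    
──┼───┼───┤                     ┃    
MC│ MR│ M+│                     ┃    
──┴───┴───┘                     ┃    
                                ┃    
                                ┃    


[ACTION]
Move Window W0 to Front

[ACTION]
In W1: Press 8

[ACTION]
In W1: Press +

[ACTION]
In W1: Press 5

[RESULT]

    ┃       A       B       C     ┃  
    ┃-----------------------------┃  
    ┃  1 [145.69]       0       0 ┃  
    ┃  2        0       0       0 ┃  
    ┃  3        0OK        -28.21 ┃  
    ┃  4        0       0OK       ┃  
    ┗━━━━━━━━━━━━━━━━━━━━━━━━━━━━━┛  
━━━━━━━━━━━━━━━━━━━━━━━━━━━━━━━━┓    
lator                           ┃    
────────────────────────────────┨    
                               5┃    
──┬───┬───┐                     ┃    
8 │ 9 │ ÷ │                     ┃    
──┼───┼───┤                     ┃    
5 │ 6 │ × │                     ┃    
──┼───┼───┤                     ┃    
2 │ 3 │ - │                     ┃    
──┼───┼───┤                     ┃    
. │ = │ + │                     ┃    
──┼───┼───┤                     ┃    
MC│ MR│ M+│                     ┃    
──┴───┴───┘                     ┃    
                                ┃    
                                ┃    
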